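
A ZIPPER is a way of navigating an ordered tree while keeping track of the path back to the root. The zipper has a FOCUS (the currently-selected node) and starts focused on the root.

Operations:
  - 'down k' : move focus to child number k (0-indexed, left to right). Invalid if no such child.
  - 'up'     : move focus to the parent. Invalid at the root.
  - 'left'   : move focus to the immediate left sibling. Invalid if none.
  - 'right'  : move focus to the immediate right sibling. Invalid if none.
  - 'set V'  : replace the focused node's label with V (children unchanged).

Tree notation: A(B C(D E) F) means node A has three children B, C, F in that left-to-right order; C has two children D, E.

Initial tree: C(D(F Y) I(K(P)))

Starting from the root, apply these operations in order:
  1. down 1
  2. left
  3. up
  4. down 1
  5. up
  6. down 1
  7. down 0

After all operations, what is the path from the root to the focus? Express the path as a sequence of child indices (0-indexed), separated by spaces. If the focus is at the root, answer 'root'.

Answer: 1 0

Derivation:
Step 1 (down 1): focus=I path=1 depth=1 children=['K'] left=['D'] right=[] parent=C
Step 2 (left): focus=D path=0 depth=1 children=['F', 'Y'] left=[] right=['I'] parent=C
Step 3 (up): focus=C path=root depth=0 children=['D', 'I'] (at root)
Step 4 (down 1): focus=I path=1 depth=1 children=['K'] left=['D'] right=[] parent=C
Step 5 (up): focus=C path=root depth=0 children=['D', 'I'] (at root)
Step 6 (down 1): focus=I path=1 depth=1 children=['K'] left=['D'] right=[] parent=C
Step 7 (down 0): focus=K path=1/0 depth=2 children=['P'] left=[] right=[] parent=I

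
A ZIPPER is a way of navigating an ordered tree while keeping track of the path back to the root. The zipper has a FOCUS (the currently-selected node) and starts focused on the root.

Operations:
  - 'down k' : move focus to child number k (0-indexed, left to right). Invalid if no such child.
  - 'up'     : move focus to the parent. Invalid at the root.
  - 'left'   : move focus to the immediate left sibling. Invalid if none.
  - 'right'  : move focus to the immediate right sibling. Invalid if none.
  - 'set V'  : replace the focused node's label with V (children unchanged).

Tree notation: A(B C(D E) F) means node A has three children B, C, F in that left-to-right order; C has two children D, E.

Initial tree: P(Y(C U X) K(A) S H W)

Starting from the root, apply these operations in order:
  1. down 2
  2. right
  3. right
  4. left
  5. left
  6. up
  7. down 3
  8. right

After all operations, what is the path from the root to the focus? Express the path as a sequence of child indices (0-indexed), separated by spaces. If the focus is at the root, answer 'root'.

Step 1 (down 2): focus=S path=2 depth=1 children=[] left=['Y', 'K'] right=['H', 'W'] parent=P
Step 2 (right): focus=H path=3 depth=1 children=[] left=['Y', 'K', 'S'] right=['W'] parent=P
Step 3 (right): focus=W path=4 depth=1 children=[] left=['Y', 'K', 'S', 'H'] right=[] parent=P
Step 4 (left): focus=H path=3 depth=1 children=[] left=['Y', 'K', 'S'] right=['W'] parent=P
Step 5 (left): focus=S path=2 depth=1 children=[] left=['Y', 'K'] right=['H', 'W'] parent=P
Step 6 (up): focus=P path=root depth=0 children=['Y', 'K', 'S', 'H', 'W'] (at root)
Step 7 (down 3): focus=H path=3 depth=1 children=[] left=['Y', 'K', 'S'] right=['W'] parent=P
Step 8 (right): focus=W path=4 depth=1 children=[] left=['Y', 'K', 'S', 'H'] right=[] parent=P

Answer: 4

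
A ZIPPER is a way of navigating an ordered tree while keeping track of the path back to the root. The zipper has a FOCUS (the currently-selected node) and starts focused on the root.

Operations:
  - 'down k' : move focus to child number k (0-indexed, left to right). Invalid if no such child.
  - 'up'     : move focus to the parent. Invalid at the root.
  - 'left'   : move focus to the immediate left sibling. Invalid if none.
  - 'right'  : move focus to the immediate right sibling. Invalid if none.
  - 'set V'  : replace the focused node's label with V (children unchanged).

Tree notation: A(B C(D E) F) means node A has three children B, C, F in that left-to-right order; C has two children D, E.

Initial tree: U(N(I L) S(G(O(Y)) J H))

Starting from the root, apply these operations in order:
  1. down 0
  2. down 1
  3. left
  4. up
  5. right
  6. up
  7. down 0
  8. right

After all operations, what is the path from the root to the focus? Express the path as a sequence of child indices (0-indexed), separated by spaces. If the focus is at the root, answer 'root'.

Answer: 1

Derivation:
Step 1 (down 0): focus=N path=0 depth=1 children=['I', 'L'] left=[] right=['S'] parent=U
Step 2 (down 1): focus=L path=0/1 depth=2 children=[] left=['I'] right=[] parent=N
Step 3 (left): focus=I path=0/0 depth=2 children=[] left=[] right=['L'] parent=N
Step 4 (up): focus=N path=0 depth=1 children=['I', 'L'] left=[] right=['S'] parent=U
Step 5 (right): focus=S path=1 depth=1 children=['G', 'J', 'H'] left=['N'] right=[] parent=U
Step 6 (up): focus=U path=root depth=0 children=['N', 'S'] (at root)
Step 7 (down 0): focus=N path=0 depth=1 children=['I', 'L'] left=[] right=['S'] parent=U
Step 8 (right): focus=S path=1 depth=1 children=['G', 'J', 'H'] left=['N'] right=[] parent=U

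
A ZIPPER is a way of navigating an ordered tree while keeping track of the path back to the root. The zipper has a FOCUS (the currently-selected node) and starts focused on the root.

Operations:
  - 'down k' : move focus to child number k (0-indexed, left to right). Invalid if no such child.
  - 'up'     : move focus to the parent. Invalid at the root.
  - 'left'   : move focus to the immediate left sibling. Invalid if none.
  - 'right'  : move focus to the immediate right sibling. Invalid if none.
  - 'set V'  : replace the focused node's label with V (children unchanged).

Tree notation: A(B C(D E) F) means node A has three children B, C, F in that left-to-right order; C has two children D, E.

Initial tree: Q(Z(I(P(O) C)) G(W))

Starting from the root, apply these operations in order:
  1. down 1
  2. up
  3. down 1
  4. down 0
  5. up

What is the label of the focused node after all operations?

Answer: G

Derivation:
Step 1 (down 1): focus=G path=1 depth=1 children=['W'] left=['Z'] right=[] parent=Q
Step 2 (up): focus=Q path=root depth=0 children=['Z', 'G'] (at root)
Step 3 (down 1): focus=G path=1 depth=1 children=['W'] left=['Z'] right=[] parent=Q
Step 4 (down 0): focus=W path=1/0 depth=2 children=[] left=[] right=[] parent=G
Step 5 (up): focus=G path=1 depth=1 children=['W'] left=['Z'] right=[] parent=Q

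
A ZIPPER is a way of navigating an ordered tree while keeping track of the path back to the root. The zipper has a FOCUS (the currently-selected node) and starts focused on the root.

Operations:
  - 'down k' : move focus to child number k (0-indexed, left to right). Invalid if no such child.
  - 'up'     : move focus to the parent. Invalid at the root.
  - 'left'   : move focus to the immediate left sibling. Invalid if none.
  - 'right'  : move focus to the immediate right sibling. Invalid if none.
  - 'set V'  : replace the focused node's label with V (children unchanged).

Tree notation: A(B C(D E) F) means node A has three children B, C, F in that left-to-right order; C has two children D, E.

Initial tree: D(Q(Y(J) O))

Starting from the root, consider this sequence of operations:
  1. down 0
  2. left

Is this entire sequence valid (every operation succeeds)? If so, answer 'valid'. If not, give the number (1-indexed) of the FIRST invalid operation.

Step 1 (down 0): focus=Q path=0 depth=1 children=['Y', 'O'] left=[] right=[] parent=D
Step 2 (left): INVALID

Answer: 2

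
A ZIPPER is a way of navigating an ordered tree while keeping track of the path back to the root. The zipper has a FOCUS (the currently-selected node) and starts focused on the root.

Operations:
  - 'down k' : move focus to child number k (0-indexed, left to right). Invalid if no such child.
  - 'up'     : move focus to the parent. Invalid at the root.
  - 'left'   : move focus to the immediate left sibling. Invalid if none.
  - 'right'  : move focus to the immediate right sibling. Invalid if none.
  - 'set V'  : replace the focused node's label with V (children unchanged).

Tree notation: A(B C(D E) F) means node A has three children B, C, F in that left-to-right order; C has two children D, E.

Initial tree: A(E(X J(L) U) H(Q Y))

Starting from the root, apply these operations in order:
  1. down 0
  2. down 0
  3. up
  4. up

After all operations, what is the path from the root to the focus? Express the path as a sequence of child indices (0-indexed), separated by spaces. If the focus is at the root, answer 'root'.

Answer: root

Derivation:
Step 1 (down 0): focus=E path=0 depth=1 children=['X', 'J', 'U'] left=[] right=['H'] parent=A
Step 2 (down 0): focus=X path=0/0 depth=2 children=[] left=[] right=['J', 'U'] parent=E
Step 3 (up): focus=E path=0 depth=1 children=['X', 'J', 'U'] left=[] right=['H'] parent=A
Step 4 (up): focus=A path=root depth=0 children=['E', 'H'] (at root)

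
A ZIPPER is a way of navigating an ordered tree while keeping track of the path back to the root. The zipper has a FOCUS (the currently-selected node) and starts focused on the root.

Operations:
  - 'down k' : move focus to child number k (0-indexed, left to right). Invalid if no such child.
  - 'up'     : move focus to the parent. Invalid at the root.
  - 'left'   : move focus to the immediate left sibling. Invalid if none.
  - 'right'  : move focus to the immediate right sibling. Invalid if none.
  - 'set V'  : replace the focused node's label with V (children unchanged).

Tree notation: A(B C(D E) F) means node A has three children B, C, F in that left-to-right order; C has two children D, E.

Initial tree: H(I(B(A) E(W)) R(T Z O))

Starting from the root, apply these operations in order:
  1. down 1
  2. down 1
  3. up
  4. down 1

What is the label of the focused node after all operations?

Answer: Z

Derivation:
Step 1 (down 1): focus=R path=1 depth=1 children=['T', 'Z', 'O'] left=['I'] right=[] parent=H
Step 2 (down 1): focus=Z path=1/1 depth=2 children=[] left=['T'] right=['O'] parent=R
Step 3 (up): focus=R path=1 depth=1 children=['T', 'Z', 'O'] left=['I'] right=[] parent=H
Step 4 (down 1): focus=Z path=1/1 depth=2 children=[] left=['T'] right=['O'] parent=R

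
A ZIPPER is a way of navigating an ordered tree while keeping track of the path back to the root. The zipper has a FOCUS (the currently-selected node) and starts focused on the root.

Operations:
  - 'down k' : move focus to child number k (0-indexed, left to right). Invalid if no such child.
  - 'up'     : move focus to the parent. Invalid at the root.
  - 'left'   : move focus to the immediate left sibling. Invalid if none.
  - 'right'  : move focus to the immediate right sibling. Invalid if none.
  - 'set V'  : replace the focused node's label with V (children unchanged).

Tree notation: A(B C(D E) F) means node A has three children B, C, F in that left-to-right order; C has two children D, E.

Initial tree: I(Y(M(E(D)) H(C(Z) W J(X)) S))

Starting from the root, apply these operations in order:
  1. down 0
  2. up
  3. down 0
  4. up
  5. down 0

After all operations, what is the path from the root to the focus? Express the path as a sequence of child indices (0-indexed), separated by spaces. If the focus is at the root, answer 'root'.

Answer: 0

Derivation:
Step 1 (down 0): focus=Y path=0 depth=1 children=['M', 'H', 'S'] left=[] right=[] parent=I
Step 2 (up): focus=I path=root depth=0 children=['Y'] (at root)
Step 3 (down 0): focus=Y path=0 depth=1 children=['M', 'H', 'S'] left=[] right=[] parent=I
Step 4 (up): focus=I path=root depth=0 children=['Y'] (at root)
Step 5 (down 0): focus=Y path=0 depth=1 children=['M', 'H', 'S'] left=[] right=[] parent=I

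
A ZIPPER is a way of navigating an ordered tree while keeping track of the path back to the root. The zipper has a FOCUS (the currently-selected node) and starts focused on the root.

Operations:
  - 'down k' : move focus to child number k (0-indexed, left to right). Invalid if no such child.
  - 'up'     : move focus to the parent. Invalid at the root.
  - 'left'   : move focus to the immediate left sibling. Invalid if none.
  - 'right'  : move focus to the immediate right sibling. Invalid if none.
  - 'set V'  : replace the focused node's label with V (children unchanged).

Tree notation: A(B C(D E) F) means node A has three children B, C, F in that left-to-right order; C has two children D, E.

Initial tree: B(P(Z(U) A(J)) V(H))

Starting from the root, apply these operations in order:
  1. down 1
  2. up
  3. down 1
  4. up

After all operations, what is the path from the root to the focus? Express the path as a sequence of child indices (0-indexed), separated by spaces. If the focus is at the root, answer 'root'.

Step 1 (down 1): focus=V path=1 depth=1 children=['H'] left=['P'] right=[] parent=B
Step 2 (up): focus=B path=root depth=0 children=['P', 'V'] (at root)
Step 3 (down 1): focus=V path=1 depth=1 children=['H'] left=['P'] right=[] parent=B
Step 4 (up): focus=B path=root depth=0 children=['P', 'V'] (at root)

Answer: root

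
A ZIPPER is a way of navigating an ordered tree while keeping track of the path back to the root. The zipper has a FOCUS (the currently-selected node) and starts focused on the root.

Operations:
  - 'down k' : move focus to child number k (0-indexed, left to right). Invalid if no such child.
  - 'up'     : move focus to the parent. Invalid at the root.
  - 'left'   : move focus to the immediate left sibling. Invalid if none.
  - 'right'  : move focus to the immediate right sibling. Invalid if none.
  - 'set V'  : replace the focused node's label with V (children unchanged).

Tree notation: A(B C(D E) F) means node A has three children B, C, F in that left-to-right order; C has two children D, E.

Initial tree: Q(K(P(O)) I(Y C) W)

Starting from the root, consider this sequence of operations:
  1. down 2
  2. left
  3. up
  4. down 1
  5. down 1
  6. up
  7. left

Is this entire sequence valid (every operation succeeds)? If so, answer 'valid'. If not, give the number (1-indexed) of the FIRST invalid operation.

Step 1 (down 2): focus=W path=2 depth=1 children=[] left=['K', 'I'] right=[] parent=Q
Step 2 (left): focus=I path=1 depth=1 children=['Y', 'C'] left=['K'] right=['W'] parent=Q
Step 3 (up): focus=Q path=root depth=0 children=['K', 'I', 'W'] (at root)
Step 4 (down 1): focus=I path=1 depth=1 children=['Y', 'C'] left=['K'] right=['W'] parent=Q
Step 5 (down 1): focus=C path=1/1 depth=2 children=[] left=['Y'] right=[] parent=I
Step 6 (up): focus=I path=1 depth=1 children=['Y', 'C'] left=['K'] right=['W'] parent=Q
Step 7 (left): focus=K path=0 depth=1 children=['P'] left=[] right=['I', 'W'] parent=Q

Answer: valid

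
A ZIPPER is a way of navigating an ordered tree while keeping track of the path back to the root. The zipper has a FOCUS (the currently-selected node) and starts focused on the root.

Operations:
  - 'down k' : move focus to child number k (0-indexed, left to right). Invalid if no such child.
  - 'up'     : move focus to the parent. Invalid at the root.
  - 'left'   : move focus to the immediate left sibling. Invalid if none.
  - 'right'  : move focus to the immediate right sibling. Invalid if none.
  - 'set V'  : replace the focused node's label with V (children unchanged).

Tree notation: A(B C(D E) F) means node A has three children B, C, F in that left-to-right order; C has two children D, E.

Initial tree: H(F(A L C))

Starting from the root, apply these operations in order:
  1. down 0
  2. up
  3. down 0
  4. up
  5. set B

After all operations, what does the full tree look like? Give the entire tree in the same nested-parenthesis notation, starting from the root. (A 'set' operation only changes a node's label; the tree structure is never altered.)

Answer: B(F(A L C))

Derivation:
Step 1 (down 0): focus=F path=0 depth=1 children=['A', 'L', 'C'] left=[] right=[] parent=H
Step 2 (up): focus=H path=root depth=0 children=['F'] (at root)
Step 3 (down 0): focus=F path=0 depth=1 children=['A', 'L', 'C'] left=[] right=[] parent=H
Step 4 (up): focus=H path=root depth=0 children=['F'] (at root)
Step 5 (set B): focus=B path=root depth=0 children=['F'] (at root)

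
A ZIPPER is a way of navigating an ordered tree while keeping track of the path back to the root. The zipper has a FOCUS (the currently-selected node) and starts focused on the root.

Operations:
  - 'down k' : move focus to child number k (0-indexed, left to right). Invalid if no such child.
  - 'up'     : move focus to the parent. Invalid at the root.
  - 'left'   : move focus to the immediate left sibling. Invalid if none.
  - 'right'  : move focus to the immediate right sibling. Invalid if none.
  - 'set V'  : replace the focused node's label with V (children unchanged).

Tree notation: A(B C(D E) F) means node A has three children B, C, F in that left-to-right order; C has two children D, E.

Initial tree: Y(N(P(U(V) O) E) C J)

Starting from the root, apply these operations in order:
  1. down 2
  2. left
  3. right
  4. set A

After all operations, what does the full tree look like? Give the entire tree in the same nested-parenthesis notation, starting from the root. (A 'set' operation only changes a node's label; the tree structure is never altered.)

Step 1 (down 2): focus=J path=2 depth=1 children=[] left=['N', 'C'] right=[] parent=Y
Step 2 (left): focus=C path=1 depth=1 children=[] left=['N'] right=['J'] parent=Y
Step 3 (right): focus=J path=2 depth=1 children=[] left=['N', 'C'] right=[] parent=Y
Step 4 (set A): focus=A path=2 depth=1 children=[] left=['N', 'C'] right=[] parent=Y

Answer: Y(N(P(U(V) O) E) C A)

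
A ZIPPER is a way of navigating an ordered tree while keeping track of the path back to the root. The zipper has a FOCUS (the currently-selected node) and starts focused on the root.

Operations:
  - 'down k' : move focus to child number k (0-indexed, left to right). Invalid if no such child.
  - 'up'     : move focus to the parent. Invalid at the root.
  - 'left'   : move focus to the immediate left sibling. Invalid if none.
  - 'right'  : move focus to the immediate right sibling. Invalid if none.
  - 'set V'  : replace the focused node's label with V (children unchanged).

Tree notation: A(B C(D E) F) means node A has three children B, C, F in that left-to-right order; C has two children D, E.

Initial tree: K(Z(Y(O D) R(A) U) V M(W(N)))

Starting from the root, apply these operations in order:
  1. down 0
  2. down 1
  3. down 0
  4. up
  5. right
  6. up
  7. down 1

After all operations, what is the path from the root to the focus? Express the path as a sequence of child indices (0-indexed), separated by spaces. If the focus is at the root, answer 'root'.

Step 1 (down 0): focus=Z path=0 depth=1 children=['Y', 'R', 'U'] left=[] right=['V', 'M'] parent=K
Step 2 (down 1): focus=R path=0/1 depth=2 children=['A'] left=['Y'] right=['U'] parent=Z
Step 3 (down 0): focus=A path=0/1/0 depth=3 children=[] left=[] right=[] parent=R
Step 4 (up): focus=R path=0/1 depth=2 children=['A'] left=['Y'] right=['U'] parent=Z
Step 5 (right): focus=U path=0/2 depth=2 children=[] left=['Y', 'R'] right=[] parent=Z
Step 6 (up): focus=Z path=0 depth=1 children=['Y', 'R', 'U'] left=[] right=['V', 'M'] parent=K
Step 7 (down 1): focus=R path=0/1 depth=2 children=['A'] left=['Y'] right=['U'] parent=Z

Answer: 0 1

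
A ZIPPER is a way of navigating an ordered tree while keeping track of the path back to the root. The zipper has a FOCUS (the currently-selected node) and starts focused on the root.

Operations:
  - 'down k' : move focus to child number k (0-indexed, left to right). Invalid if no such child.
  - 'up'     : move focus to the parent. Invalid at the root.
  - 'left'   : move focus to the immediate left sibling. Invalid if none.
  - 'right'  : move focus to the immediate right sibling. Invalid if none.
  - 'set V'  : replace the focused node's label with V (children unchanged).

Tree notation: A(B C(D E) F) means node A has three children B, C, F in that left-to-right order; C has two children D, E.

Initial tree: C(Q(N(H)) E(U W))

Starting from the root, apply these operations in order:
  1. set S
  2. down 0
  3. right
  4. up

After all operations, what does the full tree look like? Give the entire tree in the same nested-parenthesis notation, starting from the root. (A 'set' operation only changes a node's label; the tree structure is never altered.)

Step 1 (set S): focus=S path=root depth=0 children=['Q', 'E'] (at root)
Step 2 (down 0): focus=Q path=0 depth=1 children=['N'] left=[] right=['E'] parent=S
Step 3 (right): focus=E path=1 depth=1 children=['U', 'W'] left=['Q'] right=[] parent=S
Step 4 (up): focus=S path=root depth=0 children=['Q', 'E'] (at root)

Answer: S(Q(N(H)) E(U W))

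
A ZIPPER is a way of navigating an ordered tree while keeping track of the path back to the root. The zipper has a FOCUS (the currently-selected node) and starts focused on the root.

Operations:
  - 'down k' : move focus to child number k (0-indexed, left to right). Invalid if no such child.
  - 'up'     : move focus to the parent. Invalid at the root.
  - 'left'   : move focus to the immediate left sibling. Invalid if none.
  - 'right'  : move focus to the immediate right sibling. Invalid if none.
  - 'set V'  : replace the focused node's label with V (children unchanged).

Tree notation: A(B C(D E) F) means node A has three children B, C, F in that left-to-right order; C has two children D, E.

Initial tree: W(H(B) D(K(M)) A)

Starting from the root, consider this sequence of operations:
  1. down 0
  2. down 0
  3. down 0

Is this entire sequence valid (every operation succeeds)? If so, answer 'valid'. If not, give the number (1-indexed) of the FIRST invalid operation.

Answer: 3

Derivation:
Step 1 (down 0): focus=H path=0 depth=1 children=['B'] left=[] right=['D', 'A'] parent=W
Step 2 (down 0): focus=B path=0/0 depth=2 children=[] left=[] right=[] parent=H
Step 3 (down 0): INVALID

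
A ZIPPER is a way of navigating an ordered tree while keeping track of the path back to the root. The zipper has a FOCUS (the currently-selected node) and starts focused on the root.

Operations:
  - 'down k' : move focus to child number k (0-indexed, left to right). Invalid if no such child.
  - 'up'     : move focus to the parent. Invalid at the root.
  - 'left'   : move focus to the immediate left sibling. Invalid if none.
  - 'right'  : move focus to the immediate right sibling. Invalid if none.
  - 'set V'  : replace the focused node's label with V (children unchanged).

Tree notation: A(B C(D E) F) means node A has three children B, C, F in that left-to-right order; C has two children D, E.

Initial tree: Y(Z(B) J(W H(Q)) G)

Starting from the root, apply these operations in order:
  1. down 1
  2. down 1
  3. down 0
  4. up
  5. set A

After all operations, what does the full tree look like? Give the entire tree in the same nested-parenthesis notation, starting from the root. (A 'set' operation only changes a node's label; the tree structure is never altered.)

Step 1 (down 1): focus=J path=1 depth=1 children=['W', 'H'] left=['Z'] right=['G'] parent=Y
Step 2 (down 1): focus=H path=1/1 depth=2 children=['Q'] left=['W'] right=[] parent=J
Step 3 (down 0): focus=Q path=1/1/0 depth=3 children=[] left=[] right=[] parent=H
Step 4 (up): focus=H path=1/1 depth=2 children=['Q'] left=['W'] right=[] parent=J
Step 5 (set A): focus=A path=1/1 depth=2 children=['Q'] left=['W'] right=[] parent=J

Answer: Y(Z(B) J(W A(Q)) G)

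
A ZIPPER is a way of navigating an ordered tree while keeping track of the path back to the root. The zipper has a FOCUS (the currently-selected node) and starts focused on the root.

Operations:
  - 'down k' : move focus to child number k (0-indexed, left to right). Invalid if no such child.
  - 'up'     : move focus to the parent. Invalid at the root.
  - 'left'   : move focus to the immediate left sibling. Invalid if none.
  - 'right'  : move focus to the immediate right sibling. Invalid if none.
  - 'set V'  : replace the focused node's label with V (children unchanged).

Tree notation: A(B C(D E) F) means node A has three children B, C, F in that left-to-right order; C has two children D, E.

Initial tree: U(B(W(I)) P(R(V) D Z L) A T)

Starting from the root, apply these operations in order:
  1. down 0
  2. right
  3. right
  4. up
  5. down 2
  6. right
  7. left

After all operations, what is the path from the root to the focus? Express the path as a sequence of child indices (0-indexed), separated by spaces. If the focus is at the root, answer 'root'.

Answer: 2

Derivation:
Step 1 (down 0): focus=B path=0 depth=1 children=['W'] left=[] right=['P', 'A', 'T'] parent=U
Step 2 (right): focus=P path=1 depth=1 children=['R', 'D', 'Z', 'L'] left=['B'] right=['A', 'T'] parent=U
Step 3 (right): focus=A path=2 depth=1 children=[] left=['B', 'P'] right=['T'] parent=U
Step 4 (up): focus=U path=root depth=0 children=['B', 'P', 'A', 'T'] (at root)
Step 5 (down 2): focus=A path=2 depth=1 children=[] left=['B', 'P'] right=['T'] parent=U
Step 6 (right): focus=T path=3 depth=1 children=[] left=['B', 'P', 'A'] right=[] parent=U
Step 7 (left): focus=A path=2 depth=1 children=[] left=['B', 'P'] right=['T'] parent=U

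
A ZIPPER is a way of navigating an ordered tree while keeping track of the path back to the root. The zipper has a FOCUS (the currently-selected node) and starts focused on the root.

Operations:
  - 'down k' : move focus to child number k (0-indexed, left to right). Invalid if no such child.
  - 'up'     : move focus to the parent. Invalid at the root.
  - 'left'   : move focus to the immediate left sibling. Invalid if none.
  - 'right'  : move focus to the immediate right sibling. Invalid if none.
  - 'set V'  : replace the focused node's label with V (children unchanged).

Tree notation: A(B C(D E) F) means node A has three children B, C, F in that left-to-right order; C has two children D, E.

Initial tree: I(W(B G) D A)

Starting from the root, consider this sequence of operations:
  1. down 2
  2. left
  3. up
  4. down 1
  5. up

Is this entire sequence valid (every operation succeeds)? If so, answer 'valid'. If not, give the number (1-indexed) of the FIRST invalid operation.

Step 1 (down 2): focus=A path=2 depth=1 children=[] left=['W', 'D'] right=[] parent=I
Step 2 (left): focus=D path=1 depth=1 children=[] left=['W'] right=['A'] parent=I
Step 3 (up): focus=I path=root depth=0 children=['W', 'D', 'A'] (at root)
Step 4 (down 1): focus=D path=1 depth=1 children=[] left=['W'] right=['A'] parent=I
Step 5 (up): focus=I path=root depth=0 children=['W', 'D', 'A'] (at root)

Answer: valid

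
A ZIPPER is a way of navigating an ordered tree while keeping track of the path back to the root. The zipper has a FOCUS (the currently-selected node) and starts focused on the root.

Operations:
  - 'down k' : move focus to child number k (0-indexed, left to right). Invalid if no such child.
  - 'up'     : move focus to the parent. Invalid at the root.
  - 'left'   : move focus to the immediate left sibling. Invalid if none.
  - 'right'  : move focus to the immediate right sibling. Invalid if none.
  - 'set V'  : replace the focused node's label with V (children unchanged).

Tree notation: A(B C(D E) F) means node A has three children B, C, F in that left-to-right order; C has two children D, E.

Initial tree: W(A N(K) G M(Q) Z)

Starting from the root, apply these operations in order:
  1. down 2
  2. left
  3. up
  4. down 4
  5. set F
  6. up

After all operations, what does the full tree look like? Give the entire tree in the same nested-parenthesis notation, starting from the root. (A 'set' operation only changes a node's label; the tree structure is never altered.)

Answer: W(A N(K) G M(Q) F)

Derivation:
Step 1 (down 2): focus=G path=2 depth=1 children=[] left=['A', 'N'] right=['M', 'Z'] parent=W
Step 2 (left): focus=N path=1 depth=1 children=['K'] left=['A'] right=['G', 'M', 'Z'] parent=W
Step 3 (up): focus=W path=root depth=0 children=['A', 'N', 'G', 'M', 'Z'] (at root)
Step 4 (down 4): focus=Z path=4 depth=1 children=[] left=['A', 'N', 'G', 'M'] right=[] parent=W
Step 5 (set F): focus=F path=4 depth=1 children=[] left=['A', 'N', 'G', 'M'] right=[] parent=W
Step 6 (up): focus=W path=root depth=0 children=['A', 'N', 'G', 'M', 'F'] (at root)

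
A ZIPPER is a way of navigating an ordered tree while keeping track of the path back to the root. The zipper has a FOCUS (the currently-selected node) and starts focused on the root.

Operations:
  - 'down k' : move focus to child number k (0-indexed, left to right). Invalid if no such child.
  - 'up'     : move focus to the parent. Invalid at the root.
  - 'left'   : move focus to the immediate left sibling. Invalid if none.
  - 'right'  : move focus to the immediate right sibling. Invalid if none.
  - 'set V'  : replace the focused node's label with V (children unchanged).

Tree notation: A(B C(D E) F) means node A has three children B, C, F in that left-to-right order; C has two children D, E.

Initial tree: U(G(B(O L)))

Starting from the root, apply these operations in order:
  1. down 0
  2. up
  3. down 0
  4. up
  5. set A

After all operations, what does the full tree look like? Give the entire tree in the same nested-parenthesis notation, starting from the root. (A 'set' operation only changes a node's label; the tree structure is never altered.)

Answer: A(G(B(O L)))

Derivation:
Step 1 (down 0): focus=G path=0 depth=1 children=['B'] left=[] right=[] parent=U
Step 2 (up): focus=U path=root depth=0 children=['G'] (at root)
Step 3 (down 0): focus=G path=0 depth=1 children=['B'] left=[] right=[] parent=U
Step 4 (up): focus=U path=root depth=0 children=['G'] (at root)
Step 5 (set A): focus=A path=root depth=0 children=['G'] (at root)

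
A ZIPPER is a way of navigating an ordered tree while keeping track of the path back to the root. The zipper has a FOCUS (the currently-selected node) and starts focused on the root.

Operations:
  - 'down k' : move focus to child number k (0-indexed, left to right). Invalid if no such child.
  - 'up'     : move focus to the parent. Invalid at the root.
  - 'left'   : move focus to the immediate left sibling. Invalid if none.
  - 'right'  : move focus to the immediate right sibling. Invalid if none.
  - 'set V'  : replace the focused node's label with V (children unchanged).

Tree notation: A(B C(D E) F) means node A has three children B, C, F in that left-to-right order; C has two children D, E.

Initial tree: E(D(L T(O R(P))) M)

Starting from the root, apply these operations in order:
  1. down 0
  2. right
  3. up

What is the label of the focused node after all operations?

Answer: E

Derivation:
Step 1 (down 0): focus=D path=0 depth=1 children=['L', 'T'] left=[] right=['M'] parent=E
Step 2 (right): focus=M path=1 depth=1 children=[] left=['D'] right=[] parent=E
Step 3 (up): focus=E path=root depth=0 children=['D', 'M'] (at root)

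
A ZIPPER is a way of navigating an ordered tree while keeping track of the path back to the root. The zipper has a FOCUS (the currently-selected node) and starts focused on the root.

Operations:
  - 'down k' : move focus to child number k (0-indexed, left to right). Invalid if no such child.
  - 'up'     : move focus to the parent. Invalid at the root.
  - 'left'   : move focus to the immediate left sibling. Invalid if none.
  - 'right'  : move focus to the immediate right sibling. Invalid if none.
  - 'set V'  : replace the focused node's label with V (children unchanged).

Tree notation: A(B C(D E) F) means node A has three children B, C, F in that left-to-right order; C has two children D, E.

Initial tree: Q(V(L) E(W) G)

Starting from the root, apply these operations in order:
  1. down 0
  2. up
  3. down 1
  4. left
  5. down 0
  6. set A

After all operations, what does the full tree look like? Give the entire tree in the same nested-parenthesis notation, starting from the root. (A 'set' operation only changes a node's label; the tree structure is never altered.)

Answer: Q(V(A) E(W) G)

Derivation:
Step 1 (down 0): focus=V path=0 depth=1 children=['L'] left=[] right=['E', 'G'] parent=Q
Step 2 (up): focus=Q path=root depth=0 children=['V', 'E', 'G'] (at root)
Step 3 (down 1): focus=E path=1 depth=1 children=['W'] left=['V'] right=['G'] parent=Q
Step 4 (left): focus=V path=0 depth=1 children=['L'] left=[] right=['E', 'G'] parent=Q
Step 5 (down 0): focus=L path=0/0 depth=2 children=[] left=[] right=[] parent=V
Step 6 (set A): focus=A path=0/0 depth=2 children=[] left=[] right=[] parent=V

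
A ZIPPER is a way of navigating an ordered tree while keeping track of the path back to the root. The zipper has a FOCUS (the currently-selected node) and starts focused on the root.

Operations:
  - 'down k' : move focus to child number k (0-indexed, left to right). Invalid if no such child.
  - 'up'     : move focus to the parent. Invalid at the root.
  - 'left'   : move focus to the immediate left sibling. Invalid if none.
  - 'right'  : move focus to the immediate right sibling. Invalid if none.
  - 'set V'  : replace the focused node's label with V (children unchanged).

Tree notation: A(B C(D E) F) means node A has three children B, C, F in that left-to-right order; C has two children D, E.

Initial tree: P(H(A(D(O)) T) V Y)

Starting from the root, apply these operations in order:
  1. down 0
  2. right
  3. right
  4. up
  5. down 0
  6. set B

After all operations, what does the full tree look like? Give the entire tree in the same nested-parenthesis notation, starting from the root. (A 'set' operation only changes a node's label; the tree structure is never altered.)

Step 1 (down 0): focus=H path=0 depth=1 children=['A', 'T'] left=[] right=['V', 'Y'] parent=P
Step 2 (right): focus=V path=1 depth=1 children=[] left=['H'] right=['Y'] parent=P
Step 3 (right): focus=Y path=2 depth=1 children=[] left=['H', 'V'] right=[] parent=P
Step 4 (up): focus=P path=root depth=0 children=['H', 'V', 'Y'] (at root)
Step 5 (down 0): focus=H path=0 depth=1 children=['A', 'T'] left=[] right=['V', 'Y'] parent=P
Step 6 (set B): focus=B path=0 depth=1 children=['A', 'T'] left=[] right=['V', 'Y'] parent=P

Answer: P(B(A(D(O)) T) V Y)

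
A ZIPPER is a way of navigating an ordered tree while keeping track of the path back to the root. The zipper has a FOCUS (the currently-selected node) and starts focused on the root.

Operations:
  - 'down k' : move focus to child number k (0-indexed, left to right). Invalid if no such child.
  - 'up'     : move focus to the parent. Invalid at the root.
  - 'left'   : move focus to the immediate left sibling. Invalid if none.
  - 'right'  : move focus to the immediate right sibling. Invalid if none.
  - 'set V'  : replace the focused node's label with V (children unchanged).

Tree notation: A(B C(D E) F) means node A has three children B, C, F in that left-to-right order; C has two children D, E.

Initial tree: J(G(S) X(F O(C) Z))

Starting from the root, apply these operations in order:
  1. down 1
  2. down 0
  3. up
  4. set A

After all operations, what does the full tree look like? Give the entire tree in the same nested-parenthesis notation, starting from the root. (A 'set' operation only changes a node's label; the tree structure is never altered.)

Step 1 (down 1): focus=X path=1 depth=1 children=['F', 'O', 'Z'] left=['G'] right=[] parent=J
Step 2 (down 0): focus=F path=1/0 depth=2 children=[] left=[] right=['O', 'Z'] parent=X
Step 3 (up): focus=X path=1 depth=1 children=['F', 'O', 'Z'] left=['G'] right=[] parent=J
Step 4 (set A): focus=A path=1 depth=1 children=['F', 'O', 'Z'] left=['G'] right=[] parent=J

Answer: J(G(S) A(F O(C) Z))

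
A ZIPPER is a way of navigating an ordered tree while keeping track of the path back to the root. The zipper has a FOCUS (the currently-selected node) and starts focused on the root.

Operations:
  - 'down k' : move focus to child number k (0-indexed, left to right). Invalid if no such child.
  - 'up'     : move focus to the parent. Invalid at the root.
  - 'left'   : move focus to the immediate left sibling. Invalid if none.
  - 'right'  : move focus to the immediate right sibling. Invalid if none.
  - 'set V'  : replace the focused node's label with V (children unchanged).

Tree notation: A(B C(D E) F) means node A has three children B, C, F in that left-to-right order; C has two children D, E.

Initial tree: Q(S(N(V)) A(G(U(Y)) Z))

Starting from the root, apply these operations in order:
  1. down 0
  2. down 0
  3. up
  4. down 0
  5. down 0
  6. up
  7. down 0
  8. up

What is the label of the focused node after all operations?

Step 1 (down 0): focus=S path=0 depth=1 children=['N'] left=[] right=['A'] parent=Q
Step 2 (down 0): focus=N path=0/0 depth=2 children=['V'] left=[] right=[] parent=S
Step 3 (up): focus=S path=0 depth=1 children=['N'] left=[] right=['A'] parent=Q
Step 4 (down 0): focus=N path=0/0 depth=2 children=['V'] left=[] right=[] parent=S
Step 5 (down 0): focus=V path=0/0/0 depth=3 children=[] left=[] right=[] parent=N
Step 6 (up): focus=N path=0/0 depth=2 children=['V'] left=[] right=[] parent=S
Step 7 (down 0): focus=V path=0/0/0 depth=3 children=[] left=[] right=[] parent=N
Step 8 (up): focus=N path=0/0 depth=2 children=['V'] left=[] right=[] parent=S

Answer: N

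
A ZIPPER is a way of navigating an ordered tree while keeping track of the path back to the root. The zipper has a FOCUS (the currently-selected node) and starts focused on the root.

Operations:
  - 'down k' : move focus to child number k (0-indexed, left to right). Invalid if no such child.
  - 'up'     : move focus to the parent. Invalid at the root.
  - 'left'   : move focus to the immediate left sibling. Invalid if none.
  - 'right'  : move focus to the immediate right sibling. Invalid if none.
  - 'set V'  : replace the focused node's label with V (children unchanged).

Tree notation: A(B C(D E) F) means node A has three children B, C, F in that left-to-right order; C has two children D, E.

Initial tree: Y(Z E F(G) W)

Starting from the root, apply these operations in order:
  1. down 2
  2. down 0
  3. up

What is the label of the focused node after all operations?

Answer: F

Derivation:
Step 1 (down 2): focus=F path=2 depth=1 children=['G'] left=['Z', 'E'] right=['W'] parent=Y
Step 2 (down 0): focus=G path=2/0 depth=2 children=[] left=[] right=[] parent=F
Step 3 (up): focus=F path=2 depth=1 children=['G'] left=['Z', 'E'] right=['W'] parent=Y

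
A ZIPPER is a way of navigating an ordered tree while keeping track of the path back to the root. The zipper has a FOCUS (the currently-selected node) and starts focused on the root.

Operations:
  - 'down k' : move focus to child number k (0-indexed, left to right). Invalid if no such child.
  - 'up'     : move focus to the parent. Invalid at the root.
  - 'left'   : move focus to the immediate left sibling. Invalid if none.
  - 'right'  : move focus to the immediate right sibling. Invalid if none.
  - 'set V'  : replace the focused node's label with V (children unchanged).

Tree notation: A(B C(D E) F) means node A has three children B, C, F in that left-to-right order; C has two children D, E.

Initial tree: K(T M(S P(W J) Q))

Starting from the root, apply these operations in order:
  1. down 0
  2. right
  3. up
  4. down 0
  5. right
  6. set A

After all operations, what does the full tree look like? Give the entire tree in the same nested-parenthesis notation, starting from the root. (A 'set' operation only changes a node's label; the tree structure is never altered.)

Step 1 (down 0): focus=T path=0 depth=1 children=[] left=[] right=['M'] parent=K
Step 2 (right): focus=M path=1 depth=1 children=['S', 'P', 'Q'] left=['T'] right=[] parent=K
Step 3 (up): focus=K path=root depth=0 children=['T', 'M'] (at root)
Step 4 (down 0): focus=T path=0 depth=1 children=[] left=[] right=['M'] parent=K
Step 5 (right): focus=M path=1 depth=1 children=['S', 'P', 'Q'] left=['T'] right=[] parent=K
Step 6 (set A): focus=A path=1 depth=1 children=['S', 'P', 'Q'] left=['T'] right=[] parent=K

Answer: K(T A(S P(W J) Q))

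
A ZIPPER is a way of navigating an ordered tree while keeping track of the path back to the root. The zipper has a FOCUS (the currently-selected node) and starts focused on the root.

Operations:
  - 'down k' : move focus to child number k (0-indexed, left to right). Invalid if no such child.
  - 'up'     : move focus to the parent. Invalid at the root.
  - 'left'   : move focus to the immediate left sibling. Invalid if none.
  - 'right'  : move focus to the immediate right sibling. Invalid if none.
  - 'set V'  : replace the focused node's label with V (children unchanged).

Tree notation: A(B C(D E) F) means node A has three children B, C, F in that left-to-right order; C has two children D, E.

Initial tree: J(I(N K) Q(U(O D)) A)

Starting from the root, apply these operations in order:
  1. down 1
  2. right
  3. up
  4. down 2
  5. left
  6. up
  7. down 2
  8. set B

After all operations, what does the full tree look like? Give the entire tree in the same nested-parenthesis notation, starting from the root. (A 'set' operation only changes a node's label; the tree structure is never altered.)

Answer: J(I(N K) Q(U(O D)) B)

Derivation:
Step 1 (down 1): focus=Q path=1 depth=1 children=['U'] left=['I'] right=['A'] parent=J
Step 2 (right): focus=A path=2 depth=1 children=[] left=['I', 'Q'] right=[] parent=J
Step 3 (up): focus=J path=root depth=0 children=['I', 'Q', 'A'] (at root)
Step 4 (down 2): focus=A path=2 depth=1 children=[] left=['I', 'Q'] right=[] parent=J
Step 5 (left): focus=Q path=1 depth=1 children=['U'] left=['I'] right=['A'] parent=J
Step 6 (up): focus=J path=root depth=0 children=['I', 'Q', 'A'] (at root)
Step 7 (down 2): focus=A path=2 depth=1 children=[] left=['I', 'Q'] right=[] parent=J
Step 8 (set B): focus=B path=2 depth=1 children=[] left=['I', 'Q'] right=[] parent=J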